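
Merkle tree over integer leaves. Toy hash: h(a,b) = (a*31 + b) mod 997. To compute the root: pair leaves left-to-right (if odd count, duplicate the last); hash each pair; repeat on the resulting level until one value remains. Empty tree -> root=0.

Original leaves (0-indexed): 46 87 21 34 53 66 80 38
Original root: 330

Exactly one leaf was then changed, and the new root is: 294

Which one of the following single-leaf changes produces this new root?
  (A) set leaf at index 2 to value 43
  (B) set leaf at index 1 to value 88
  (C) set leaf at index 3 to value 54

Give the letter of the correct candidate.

Answer: B

Derivation:
Original leaves: [46, 87, 21, 34, 53, 66, 80, 38]
Target new root: 294
Try each candidate change and compute the resulting root:
Candidate A: set leaf[2] = 43 -> leaves = [46, 87, 43, 34, 53, 66, 80, 38]
  L0: [46, 87, 43, 34, 53, 66, 80, 38]
  L1: h(46,87)=(46*31+87)%997=516 h(43,34)=(43*31+34)%997=370 h(53,66)=(53*31+66)%997=712 h(80,38)=(80*31+38)%997=524 -> [516, 370, 712, 524]
  L2: h(516,370)=(516*31+370)%997=414 h(712,524)=(712*31+524)%997=662 -> [414, 662]
  L3: h(414,662)=(414*31+662)%997=535 -> [535]
  root = 535 != target 294
Candidate B: set leaf[1] = 88 -> leaves = [46, 88, 21, 34, 53, 66, 80, 38]
  L0: [46, 88, 21, 34, 53, 66, 80, 38]
  L1: h(46,88)=(46*31+88)%997=517 h(21,34)=(21*31+34)%997=685 h(53,66)=(53*31+66)%997=712 h(80,38)=(80*31+38)%997=524 -> [517, 685, 712, 524]
  L2: h(517,685)=(517*31+685)%997=760 h(712,524)=(712*31+524)%997=662 -> [760, 662]
  L3: h(760,662)=(760*31+662)%997=294 -> [294]
  root = 294 == target 294  ** MATCH **
Candidate C: set leaf[3] = 54 -> leaves = [46, 87, 21, 54, 53, 66, 80, 38]
  L0: [46, 87, 21, 54, 53, 66, 80, 38]
  L1: h(46,87)=(46*31+87)%997=516 h(21,54)=(21*31+54)%997=705 h(53,66)=(53*31+66)%997=712 h(80,38)=(80*31+38)%997=524 -> [516, 705, 712, 524]
  L2: h(516,705)=(516*31+705)%997=749 h(712,524)=(712*31+524)%997=662 -> [749, 662]
  L3: h(749,662)=(749*31+662)%997=950 -> [950]
  root = 950 != target 294
Candidate B produces the target root.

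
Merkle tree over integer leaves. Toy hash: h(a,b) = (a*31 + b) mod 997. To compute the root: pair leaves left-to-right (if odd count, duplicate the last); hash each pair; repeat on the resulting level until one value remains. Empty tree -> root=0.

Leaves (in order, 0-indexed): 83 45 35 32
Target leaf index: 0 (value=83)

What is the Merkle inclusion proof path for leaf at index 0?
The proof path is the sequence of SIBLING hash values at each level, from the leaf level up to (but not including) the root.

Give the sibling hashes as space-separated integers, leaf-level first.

L0 (leaves): [83, 45, 35, 32], target index=0
L1: h(83,45)=(83*31+45)%997=624 [pair 0] h(35,32)=(35*31+32)%997=120 [pair 1] -> [624, 120]
  Sibling for proof at L0: 45
L2: h(624,120)=(624*31+120)%997=521 [pair 0] -> [521]
  Sibling for proof at L1: 120
Root: 521
Proof path (sibling hashes from leaf to root): [45, 120]

Answer: 45 120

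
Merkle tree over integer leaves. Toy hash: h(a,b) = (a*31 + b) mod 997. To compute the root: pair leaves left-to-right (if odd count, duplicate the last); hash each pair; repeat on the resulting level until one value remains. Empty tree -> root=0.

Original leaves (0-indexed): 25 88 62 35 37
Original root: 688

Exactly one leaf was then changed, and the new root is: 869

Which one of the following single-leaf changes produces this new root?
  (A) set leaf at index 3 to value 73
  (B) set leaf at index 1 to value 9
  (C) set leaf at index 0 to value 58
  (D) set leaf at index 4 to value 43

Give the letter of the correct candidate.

Answer: A

Derivation:
Original leaves: [25, 88, 62, 35, 37]
Target new root: 869
Try each candidate change and compute the resulting root:
Candidate A: set leaf[3] = 73 -> leaves = [25, 88, 62, 73, 37]
  L0: [25, 88, 62, 73, 37]
  L1: h(25,88)=(25*31+88)%997=863 h(62,73)=(62*31+73)%997=1 h(37,37)=(37*31+37)%997=187 -> [863, 1, 187]
  L2: h(863,1)=(863*31+1)%997=832 h(187,187)=(187*31+187)%997=2 -> [832, 2]
  L3: h(832,2)=(832*31+2)%997=869 -> [869]
  root = 869 == target 869  ** MATCH **
Candidate B: set leaf[1] = 9 -> leaves = [25, 9, 62, 35, 37]
  L0: [25, 9, 62, 35, 37]
  L1: h(25,9)=(25*31+9)%997=784 h(62,35)=(62*31+35)%997=960 h(37,37)=(37*31+37)%997=187 -> [784, 960, 187]
  L2: h(784,960)=(784*31+960)%997=339 h(187,187)=(187*31+187)%997=2 -> [339, 2]
  L3: h(339,2)=(339*31+2)%997=541 -> [541]
  root = 541 != target 869
Candidate C: set leaf[0] = 58 -> leaves = [58, 88, 62, 35, 37]
  L0: [58, 88, 62, 35, 37]
  L1: h(58,88)=(58*31+88)%997=889 h(62,35)=(62*31+35)%997=960 h(37,37)=(37*31+37)%997=187 -> [889, 960, 187]
  L2: h(889,960)=(889*31+960)%997=603 h(187,187)=(187*31+187)%997=2 -> [603, 2]
  L3: h(603,2)=(603*31+2)%997=749 -> [749]
  root = 749 != target 869
Candidate D: set leaf[4] = 43 -> leaves = [25, 88, 62, 35, 43]
  L0: [25, 88, 62, 35, 43]
  L1: h(25,88)=(25*31+88)%997=863 h(62,35)=(62*31+35)%997=960 h(43,43)=(43*31+43)%997=379 -> [863, 960, 379]
  L2: h(863,960)=(863*31+960)%997=794 h(379,379)=(379*31+379)%997=164 -> [794, 164]
  L3: h(794,164)=(794*31+164)%997=850 -> [850]
  root = 850 != target 869
Candidate A produces the target root.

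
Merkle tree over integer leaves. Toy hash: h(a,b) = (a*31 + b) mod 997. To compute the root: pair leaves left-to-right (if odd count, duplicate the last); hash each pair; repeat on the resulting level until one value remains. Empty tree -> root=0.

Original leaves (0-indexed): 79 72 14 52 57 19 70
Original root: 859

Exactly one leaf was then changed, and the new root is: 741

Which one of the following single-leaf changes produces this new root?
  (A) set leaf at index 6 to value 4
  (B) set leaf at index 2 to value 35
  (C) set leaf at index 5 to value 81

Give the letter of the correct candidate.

Answer: A

Derivation:
Original leaves: [79, 72, 14, 52, 57, 19, 70]
Target new root: 741
Try each candidate change and compute the resulting root:
Candidate A: set leaf[6] = 4 -> leaves = [79, 72, 14, 52, 57, 19, 4]
  L0: [79, 72, 14, 52, 57, 19, 4]
  L1: h(79,72)=(79*31+72)%997=527 h(14,52)=(14*31+52)%997=486 h(57,19)=(57*31+19)%997=789 h(4,4)=(4*31+4)%997=128 -> [527, 486, 789, 128]
  L2: h(527,486)=(527*31+486)%997=871 h(789,128)=(789*31+128)%997=659 -> [871, 659]
  L3: h(871,659)=(871*31+659)%997=741 -> [741]
  root = 741 == target 741  ** MATCH **
Candidate B: set leaf[2] = 35 -> leaves = [79, 72, 35, 52, 57, 19, 70]
  L0: [79, 72, 35, 52, 57, 19, 70]
  L1: h(79,72)=(79*31+72)%997=527 h(35,52)=(35*31+52)%997=140 h(57,19)=(57*31+19)%997=789 h(70,70)=(70*31+70)%997=246 -> [527, 140, 789, 246]
  L2: h(527,140)=(527*31+140)%997=525 h(789,246)=(789*31+246)%997=777 -> [525, 777]
  L3: h(525,777)=(525*31+777)%997=103 -> [103]
  root = 103 != target 741
Candidate C: set leaf[5] = 81 -> leaves = [79, 72, 14, 52, 57, 81, 70]
  L0: [79, 72, 14, 52, 57, 81, 70]
  L1: h(79,72)=(79*31+72)%997=527 h(14,52)=(14*31+52)%997=486 h(57,81)=(57*31+81)%997=851 h(70,70)=(70*31+70)%997=246 -> [527, 486, 851, 246]
  L2: h(527,486)=(527*31+486)%997=871 h(851,246)=(851*31+246)%997=705 -> [871, 705]
  L3: h(871,705)=(871*31+705)%997=787 -> [787]
  root = 787 != target 741
Candidate A produces the target root.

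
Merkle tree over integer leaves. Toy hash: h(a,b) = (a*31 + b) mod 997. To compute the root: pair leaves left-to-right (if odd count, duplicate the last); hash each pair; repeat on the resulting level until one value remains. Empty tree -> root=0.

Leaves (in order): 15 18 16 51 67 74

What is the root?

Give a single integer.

L0: [15, 18, 16, 51, 67, 74]
L1: h(15,18)=(15*31+18)%997=483 h(16,51)=(16*31+51)%997=547 h(67,74)=(67*31+74)%997=157 -> [483, 547, 157]
L2: h(483,547)=(483*31+547)%997=565 h(157,157)=(157*31+157)%997=39 -> [565, 39]
L3: h(565,39)=(565*31+39)%997=605 -> [605]

Answer: 605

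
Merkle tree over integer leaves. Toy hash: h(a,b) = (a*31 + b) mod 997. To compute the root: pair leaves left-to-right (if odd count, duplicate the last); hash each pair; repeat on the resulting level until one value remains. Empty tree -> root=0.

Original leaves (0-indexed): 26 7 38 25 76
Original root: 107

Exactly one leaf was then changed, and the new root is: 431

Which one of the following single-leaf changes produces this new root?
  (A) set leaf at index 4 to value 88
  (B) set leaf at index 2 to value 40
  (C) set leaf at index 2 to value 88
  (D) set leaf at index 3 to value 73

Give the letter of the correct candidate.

Answer: A

Derivation:
Original leaves: [26, 7, 38, 25, 76]
Target new root: 431
Try each candidate change and compute the resulting root:
Candidate A: set leaf[4] = 88 -> leaves = [26, 7, 38, 25, 88]
  L0: [26, 7, 38, 25, 88]
  L1: h(26,7)=(26*31+7)%997=813 h(38,25)=(38*31+25)%997=206 h(88,88)=(88*31+88)%997=822 -> [813, 206, 822]
  L2: h(813,206)=(813*31+206)%997=484 h(822,822)=(822*31+822)%997=382 -> [484, 382]
  L3: h(484,382)=(484*31+382)%997=431 -> [431]
  root = 431 == target 431  ** MATCH **
Candidate B: set leaf[2] = 40 -> leaves = [26, 7, 40, 25, 76]
  L0: [26, 7, 40, 25, 76]
  L1: h(26,7)=(26*31+7)%997=813 h(40,25)=(40*31+25)%997=268 h(76,76)=(76*31+76)%997=438 -> [813, 268, 438]
  L2: h(813,268)=(813*31+268)%997=546 h(438,438)=(438*31+438)%997=58 -> [546, 58]
  L3: h(546,58)=(546*31+58)%997=35 -> [35]
  root = 35 != target 431
Candidate C: set leaf[2] = 88 -> leaves = [26, 7, 88, 25, 76]
  L0: [26, 7, 88, 25, 76]
  L1: h(26,7)=(26*31+7)%997=813 h(88,25)=(88*31+25)%997=759 h(76,76)=(76*31+76)%997=438 -> [813, 759, 438]
  L2: h(813,759)=(813*31+759)%997=40 h(438,438)=(438*31+438)%997=58 -> [40, 58]
  L3: h(40,58)=(40*31+58)%997=301 -> [301]
  root = 301 != target 431
Candidate D: set leaf[3] = 73 -> leaves = [26, 7, 38, 73, 76]
  L0: [26, 7, 38, 73, 76]
  L1: h(26,7)=(26*31+7)%997=813 h(38,73)=(38*31+73)%997=254 h(76,76)=(76*31+76)%997=438 -> [813, 254, 438]
  L2: h(813,254)=(813*31+254)%997=532 h(438,438)=(438*31+438)%997=58 -> [532, 58]
  L3: h(532,58)=(532*31+58)%997=598 -> [598]
  root = 598 != target 431
Candidate A produces the target root.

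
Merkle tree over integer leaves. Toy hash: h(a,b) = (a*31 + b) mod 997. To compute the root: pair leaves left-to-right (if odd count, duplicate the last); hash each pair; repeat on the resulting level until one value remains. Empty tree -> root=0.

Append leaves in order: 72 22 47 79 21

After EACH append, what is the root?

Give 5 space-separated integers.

After append 72 (leaves=[72]):
  L0: [72]
  root=72
After append 22 (leaves=[72, 22]):
  L0: [72, 22]
  L1: h(72,22)=(72*31+22)%997=260 -> [260]
  root=260
After append 47 (leaves=[72, 22, 47]):
  L0: [72, 22, 47]
  L1: h(72,22)=(72*31+22)%997=260 h(47,47)=(47*31+47)%997=507 -> [260, 507]
  L2: h(260,507)=(260*31+507)%997=591 -> [591]
  root=591
After append 79 (leaves=[72, 22, 47, 79]):
  L0: [72, 22, 47, 79]
  L1: h(72,22)=(72*31+22)%997=260 h(47,79)=(47*31+79)%997=539 -> [260, 539]
  L2: h(260,539)=(260*31+539)%997=623 -> [623]
  root=623
After append 21 (leaves=[72, 22, 47, 79, 21]):
  L0: [72, 22, 47, 79, 21]
  L1: h(72,22)=(72*31+22)%997=260 h(47,79)=(47*31+79)%997=539 h(21,21)=(21*31+21)%997=672 -> [260, 539, 672]
  L2: h(260,539)=(260*31+539)%997=623 h(672,672)=(672*31+672)%997=567 -> [623, 567]
  L3: h(623,567)=(623*31+567)%997=937 -> [937]
  root=937

Answer: 72 260 591 623 937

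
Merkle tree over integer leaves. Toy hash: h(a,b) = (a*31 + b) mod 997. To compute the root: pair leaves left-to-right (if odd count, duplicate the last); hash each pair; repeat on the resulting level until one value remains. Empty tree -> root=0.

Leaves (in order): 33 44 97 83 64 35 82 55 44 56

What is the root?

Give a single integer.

Answer: 371

Derivation:
L0: [33, 44, 97, 83, 64, 35, 82, 55, 44, 56]
L1: h(33,44)=(33*31+44)%997=70 h(97,83)=(97*31+83)%997=99 h(64,35)=(64*31+35)%997=25 h(82,55)=(82*31+55)%997=603 h(44,56)=(44*31+56)%997=423 -> [70, 99, 25, 603, 423]
L2: h(70,99)=(70*31+99)%997=275 h(25,603)=(25*31+603)%997=381 h(423,423)=(423*31+423)%997=575 -> [275, 381, 575]
L3: h(275,381)=(275*31+381)%997=930 h(575,575)=(575*31+575)%997=454 -> [930, 454]
L4: h(930,454)=(930*31+454)%997=371 -> [371]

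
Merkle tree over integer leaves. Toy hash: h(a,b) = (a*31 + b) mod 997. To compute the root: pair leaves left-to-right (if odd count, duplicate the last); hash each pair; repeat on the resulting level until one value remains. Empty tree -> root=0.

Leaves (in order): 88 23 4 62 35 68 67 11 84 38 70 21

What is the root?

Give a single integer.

Answer: 292

Derivation:
L0: [88, 23, 4, 62, 35, 68, 67, 11, 84, 38, 70, 21]
L1: h(88,23)=(88*31+23)%997=757 h(4,62)=(4*31+62)%997=186 h(35,68)=(35*31+68)%997=156 h(67,11)=(67*31+11)%997=94 h(84,38)=(84*31+38)%997=648 h(70,21)=(70*31+21)%997=197 -> [757, 186, 156, 94, 648, 197]
L2: h(757,186)=(757*31+186)%997=722 h(156,94)=(156*31+94)%997=942 h(648,197)=(648*31+197)%997=345 -> [722, 942, 345]
L3: h(722,942)=(722*31+942)%997=393 h(345,345)=(345*31+345)%997=73 -> [393, 73]
L4: h(393,73)=(393*31+73)%997=292 -> [292]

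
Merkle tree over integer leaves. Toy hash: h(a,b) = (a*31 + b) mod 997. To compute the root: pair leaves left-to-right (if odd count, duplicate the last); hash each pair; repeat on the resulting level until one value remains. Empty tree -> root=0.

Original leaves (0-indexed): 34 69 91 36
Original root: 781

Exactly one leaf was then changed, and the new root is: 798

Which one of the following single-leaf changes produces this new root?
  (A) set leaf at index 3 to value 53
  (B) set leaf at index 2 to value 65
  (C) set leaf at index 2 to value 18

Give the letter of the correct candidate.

Original leaves: [34, 69, 91, 36]
Target new root: 798
Try each candidate change and compute the resulting root:
Candidate A: set leaf[3] = 53 -> leaves = [34, 69, 91, 53]
  L0: [34, 69, 91, 53]
  L1: h(34,69)=(34*31+69)%997=126 h(91,53)=(91*31+53)%997=880 -> [126, 880]
  L2: h(126,880)=(126*31+880)%997=798 -> [798]
  root = 798 == target 798  ** MATCH **
Candidate B: set leaf[2] = 65 -> leaves = [34, 69, 65, 36]
  L0: [34, 69, 65, 36]
  L1: h(34,69)=(34*31+69)%997=126 h(65,36)=(65*31+36)%997=57 -> [126, 57]
  L2: h(126,57)=(126*31+57)%997=972 -> [972]
  root = 972 != target 798
Candidate C: set leaf[2] = 18 -> leaves = [34, 69, 18, 36]
  L0: [34, 69, 18, 36]
  L1: h(34,69)=(34*31+69)%997=126 h(18,36)=(18*31+36)%997=594 -> [126, 594]
  L2: h(126,594)=(126*31+594)%997=512 -> [512]
  root = 512 != target 798
Candidate A produces the target root.

Answer: A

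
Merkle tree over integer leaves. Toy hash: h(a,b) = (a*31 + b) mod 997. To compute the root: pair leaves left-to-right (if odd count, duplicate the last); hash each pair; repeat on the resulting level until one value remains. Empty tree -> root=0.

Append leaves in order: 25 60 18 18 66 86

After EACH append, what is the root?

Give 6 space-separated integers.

Answer: 25 835 539 539 545 188

Derivation:
After append 25 (leaves=[25]):
  L0: [25]
  root=25
After append 60 (leaves=[25, 60]):
  L0: [25, 60]
  L1: h(25,60)=(25*31+60)%997=835 -> [835]
  root=835
After append 18 (leaves=[25, 60, 18]):
  L0: [25, 60, 18]
  L1: h(25,60)=(25*31+60)%997=835 h(18,18)=(18*31+18)%997=576 -> [835, 576]
  L2: h(835,576)=(835*31+576)%997=539 -> [539]
  root=539
After append 18 (leaves=[25, 60, 18, 18]):
  L0: [25, 60, 18, 18]
  L1: h(25,60)=(25*31+60)%997=835 h(18,18)=(18*31+18)%997=576 -> [835, 576]
  L2: h(835,576)=(835*31+576)%997=539 -> [539]
  root=539
After append 66 (leaves=[25, 60, 18, 18, 66]):
  L0: [25, 60, 18, 18, 66]
  L1: h(25,60)=(25*31+60)%997=835 h(18,18)=(18*31+18)%997=576 h(66,66)=(66*31+66)%997=118 -> [835, 576, 118]
  L2: h(835,576)=(835*31+576)%997=539 h(118,118)=(118*31+118)%997=785 -> [539, 785]
  L3: h(539,785)=(539*31+785)%997=545 -> [545]
  root=545
After append 86 (leaves=[25, 60, 18, 18, 66, 86]):
  L0: [25, 60, 18, 18, 66, 86]
  L1: h(25,60)=(25*31+60)%997=835 h(18,18)=(18*31+18)%997=576 h(66,86)=(66*31+86)%997=138 -> [835, 576, 138]
  L2: h(835,576)=(835*31+576)%997=539 h(138,138)=(138*31+138)%997=428 -> [539, 428]
  L3: h(539,428)=(539*31+428)%997=188 -> [188]
  root=188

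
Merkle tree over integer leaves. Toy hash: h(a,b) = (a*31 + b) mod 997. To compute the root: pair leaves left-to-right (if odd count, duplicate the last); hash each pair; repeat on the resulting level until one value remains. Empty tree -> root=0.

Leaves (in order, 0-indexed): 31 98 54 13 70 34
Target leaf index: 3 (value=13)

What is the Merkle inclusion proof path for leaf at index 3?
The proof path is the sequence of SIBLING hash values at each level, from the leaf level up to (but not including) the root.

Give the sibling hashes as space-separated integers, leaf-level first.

Answer: 54 62 738

Derivation:
L0 (leaves): [31, 98, 54, 13, 70, 34], target index=3
L1: h(31,98)=(31*31+98)%997=62 [pair 0] h(54,13)=(54*31+13)%997=690 [pair 1] h(70,34)=(70*31+34)%997=210 [pair 2] -> [62, 690, 210]
  Sibling for proof at L0: 54
L2: h(62,690)=(62*31+690)%997=618 [pair 0] h(210,210)=(210*31+210)%997=738 [pair 1] -> [618, 738]
  Sibling for proof at L1: 62
L3: h(618,738)=(618*31+738)%997=953 [pair 0] -> [953]
  Sibling for proof at L2: 738
Root: 953
Proof path (sibling hashes from leaf to root): [54, 62, 738]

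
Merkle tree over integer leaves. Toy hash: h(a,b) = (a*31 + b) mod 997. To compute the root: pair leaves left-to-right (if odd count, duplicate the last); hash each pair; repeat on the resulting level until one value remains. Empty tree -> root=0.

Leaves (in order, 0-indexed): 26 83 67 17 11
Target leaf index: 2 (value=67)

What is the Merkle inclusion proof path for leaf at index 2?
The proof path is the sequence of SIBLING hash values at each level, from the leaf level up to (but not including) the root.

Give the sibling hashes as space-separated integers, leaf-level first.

Answer: 17 889 297

Derivation:
L0 (leaves): [26, 83, 67, 17, 11], target index=2
L1: h(26,83)=(26*31+83)%997=889 [pair 0] h(67,17)=(67*31+17)%997=100 [pair 1] h(11,11)=(11*31+11)%997=352 [pair 2] -> [889, 100, 352]
  Sibling for proof at L0: 17
L2: h(889,100)=(889*31+100)%997=740 [pair 0] h(352,352)=(352*31+352)%997=297 [pair 1] -> [740, 297]
  Sibling for proof at L1: 889
L3: h(740,297)=(740*31+297)%997=306 [pair 0] -> [306]
  Sibling for proof at L2: 297
Root: 306
Proof path (sibling hashes from leaf to root): [17, 889, 297]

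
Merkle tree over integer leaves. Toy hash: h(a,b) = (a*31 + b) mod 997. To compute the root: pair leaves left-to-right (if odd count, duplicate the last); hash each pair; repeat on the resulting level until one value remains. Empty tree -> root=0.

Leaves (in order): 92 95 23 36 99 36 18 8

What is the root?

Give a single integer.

Answer: 987

Derivation:
L0: [92, 95, 23, 36, 99, 36, 18, 8]
L1: h(92,95)=(92*31+95)%997=953 h(23,36)=(23*31+36)%997=749 h(99,36)=(99*31+36)%997=114 h(18,8)=(18*31+8)%997=566 -> [953, 749, 114, 566]
L2: h(953,749)=(953*31+749)%997=382 h(114,566)=(114*31+566)%997=112 -> [382, 112]
L3: h(382,112)=(382*31+112)%997=987 -> [987]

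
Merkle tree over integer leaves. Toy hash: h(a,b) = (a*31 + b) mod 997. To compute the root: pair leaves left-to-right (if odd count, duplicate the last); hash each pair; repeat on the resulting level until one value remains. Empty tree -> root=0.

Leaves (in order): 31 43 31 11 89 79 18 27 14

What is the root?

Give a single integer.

Answer: 911

Derivation:
L0: [31, 43, 31, 11, 89, 79, 18, 27, 14]
L1: h(31,43)=(31*31+43)%997=7 h(31,11)=(31*31+11)%997=972 h(89,79)=(89*31+79)%997=844 h(18,27)=(18*31+27)%997=585 h(14,14)=(14*31+14)%997=448 -> [7, 972, 844, 585, 448]
L2: h(7,972)=(7*31+972)%997=192 h(844,585)=(844*31+585)%997=827 h(448,448)=(448*31+448)%997=378 -> [192, 827, 378]
L3: h(192,827)=(192*31+827)%997=797 h(378,378)=(378*31+378)%997=132 -> [797, 132]
L4: h(797,132)=(797*31+132)%997=911 -> [911]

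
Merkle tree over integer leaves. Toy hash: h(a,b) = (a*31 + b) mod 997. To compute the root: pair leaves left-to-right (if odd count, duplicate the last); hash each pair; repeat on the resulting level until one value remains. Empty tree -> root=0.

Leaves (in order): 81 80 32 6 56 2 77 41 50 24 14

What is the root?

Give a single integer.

L0: [81, 80, 32, 6, 56, 2, 77, 41, 50, 24, 14]
L1: h(81,80)=(81*31+80)%997=597 h(32,6)=(32*31+6)%997=1 h(56,2)=(56*31+2)%997=741 h(77,41)=(77*31+41)%997=434 h(50,24)=(50*31+24)%997=577 h(14,14)=(14*31+14)%997=448 -> [597, 1, 741, 434, 577, 448]
L2: h(597,1)=(597*31+1)%997=562 h(741,434)=(741*31+434)%997=474 h(577,448)=(577*31+448)%997=389 -> [562, 474, 389]
L3: h(562,474)=(562*31+474)%997=947 h(389,389)=(389*31+389)%997=484 -> [947, 484]
L4: h(947,484)=(947*31+484)%997=928 -> [928]

Answer: 928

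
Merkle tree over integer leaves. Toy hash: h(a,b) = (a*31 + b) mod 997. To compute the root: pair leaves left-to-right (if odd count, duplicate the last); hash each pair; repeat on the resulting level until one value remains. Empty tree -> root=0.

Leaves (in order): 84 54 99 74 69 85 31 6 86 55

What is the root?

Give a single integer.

Answer: 706

Derivation:
L0: [84, 54, 99, 74, 69, 85, 31, 6, 86, 55]
L1: h(84,54)=(84*31+54)%997=664 h(99,74)=(99*31+74)%997=152 h(69,85)=(69*31+85)%997=230 h(31,6)=(31*31+6)%997=967 h(86,55)=(86*31+55)%997=727 -> [664, 152, 230, 967, 727]
L2: h(664,152)=(664*31+152)%997=796 h(230,967)=(230*31+967)%997=121 h(727,727)=(727*31+727)%997=333 -> [796, 121, 333]
L3: h(796,121)=(796*31+121)%997=869 h(333,333)=(333*31+333)%997=686 -> [869, 686]
L4: h(869,686)=(869*31+686)%997=706 -> [706]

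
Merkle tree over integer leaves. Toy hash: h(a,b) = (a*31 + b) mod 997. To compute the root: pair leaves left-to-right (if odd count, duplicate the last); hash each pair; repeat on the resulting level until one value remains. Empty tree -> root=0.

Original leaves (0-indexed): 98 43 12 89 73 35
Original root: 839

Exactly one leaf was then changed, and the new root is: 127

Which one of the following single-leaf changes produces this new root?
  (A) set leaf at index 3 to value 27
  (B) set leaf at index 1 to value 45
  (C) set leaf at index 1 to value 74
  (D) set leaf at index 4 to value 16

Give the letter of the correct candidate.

Original leaves: [98, 43, 12, 89, 73, 35]
Target new root: 127
Try each candidate change and compute the resulting root:
Candidate A: set leaf[3] = 27 -> leaves = [98, 43, 12, 27, 73, 35]
  L0: [98, 43, 12, 27, 73, 35]
  L1: h(98,43)=(98*31+43)%997=90 h(12,27)=(12*31+27)%997=399 h(73,35)=(73*31+35)%997=304 -> [90, 399, 304]
  L2: h(90,399)=(90*31+399)%997=198 h(304,304)=(304*31+304)%997=755 -> [198, 755]
  L3: h(198,755)=(198*31+755)%997=911 -> [911]
  root = 911 != target 127
Candidate B: set leaf[1] = 45 -> leaves = [98, 45, 12, 89, 73, 35]
  L0: [98, 45, 12, 89, 73, 35]
  L1: h(98,45)=(98*31+45)%997=92 h(12,89)=(12*31+89)%997=461 h(73,35)=(73*31+35)%997=304 -> [92, 461, 304]
  L2: h(92,461)=(92*31+461)%997=322 h(304,304)=(304*31+304)%997=755 -> [322, 755]
  L3: h(322,755)=(322*31+755)%997=767 -> [767]
  root = 767 != target 127
Candidate C: set leaf[1] = 74 -> leaves = [98, 74, 12, 89, 73, 35]
  L0: [98, 74, 12, 89, 73, 35]
  L1: h(98,74)=(98*31+74)%997=121 h(12,89)=(12*31+89)%997=461 h(73,35)=(73*31+35)%997=304 -> [121, 461, 304]
  L2: h(121,461)=(121*31+461)%997=224 h(304,304)=(304*31+304)%997=755 -> [224, 755]
  L3: h(224,755)=(224*31+755)%997=720 -> [720]
  root = 720 != target 127
Candidate D: set leaf[4] = 16 -> leaves = [98, 43, 12, 89, 16, 35]
  L0: [98, 43, 12, 89, 16, 35]
  L1: h(98,43)=(98*31+43)%997=90 h(12,89)=(12*31+89)%997=461 h(16,35)=(16*31+35)%997=531 -> [90, 461, 531]
  L2: h(90,461)=(90*31+461)%997=260 h(531,531)=(531*31+531)%997=43 -> [260, 43]
  L3: h(260,43)=(260*31+43)%997=127 -> [127]
  root = 127 == target 127  ** MATCH **
Candidate D produces the target root.

Answer: D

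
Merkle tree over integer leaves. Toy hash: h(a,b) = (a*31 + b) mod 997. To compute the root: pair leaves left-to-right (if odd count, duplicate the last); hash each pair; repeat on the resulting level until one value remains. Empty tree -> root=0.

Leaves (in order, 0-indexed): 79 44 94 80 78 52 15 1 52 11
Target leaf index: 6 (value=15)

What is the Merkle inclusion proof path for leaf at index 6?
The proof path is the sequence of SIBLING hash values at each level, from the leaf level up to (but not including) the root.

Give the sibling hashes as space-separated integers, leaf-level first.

L0 (leaves): [79, 44, 94, 80, 78, 52, 15, 1, 52, 11], target index=6
L1: h(79,44)=(79*31+44)%997=499 [pair 0] h(94,80)=(94*31+80)%997=3 [pair 1] h(78,52)=(78*31+52)%997=476 [pair 2] h(15,1)=(15*31+1)%997=466 [pair 3] h(52,11)=(52*31+11)%997=626 [pair 4] -> [499, 3, 476, 466, 626]
  Sibling for proof at L0: 1
L2: h(499,3)=(499*31+3)%997=517 [pair 0] h(476,466)=(476*31+466)%997=267 [pair 1] h(626,626)=(626*31+626)%997=92 [pair 2] -> [517, 267, 92]
  Sibling for proof at L1: 476
L3: h(517,267)=(517*31+267)%997=342 [pair 0] h(92,92)=(92*31+92)%997=950 [pair 1] -> [342, 950]
  Sibling for proof at L2: 517
L4: h(342,950)=(342*31+950)%997=585 [pair 0] -> [585]
  Sibling for proof at L3: 950
Root: 585
Proof path (sibling hashes from leaf to root): [1, 476, 517, 950]

Answer: 1 476 517 950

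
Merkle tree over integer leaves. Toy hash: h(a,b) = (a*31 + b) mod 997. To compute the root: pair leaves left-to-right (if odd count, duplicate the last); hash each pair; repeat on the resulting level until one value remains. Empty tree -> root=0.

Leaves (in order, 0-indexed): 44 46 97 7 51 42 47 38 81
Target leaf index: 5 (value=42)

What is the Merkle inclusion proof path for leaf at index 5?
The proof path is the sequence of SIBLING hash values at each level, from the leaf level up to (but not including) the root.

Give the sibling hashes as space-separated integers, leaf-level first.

L0 (leaves): [44, 46, 97, 7, 51, 42, 47, 38, 81], target index=5
L1: h(44,46)=(44*31+46)%997=413 [pair 0] h(97,7)=(97*31+7)%997=23 [pair 1] h(51,42)=(51*31+42)%997=626 [pair 2] h(47,38)=(47*31+38)%997=498 [pair 3] h(81,81)=(81*31+81)%997=598 [pair 4] -> [413, 23, 626, 498, 598]
  Sibling for proof at L0: 51
L2: h(413,23)=(413*31+23)%997=862 [pair 0] h(626,498)=(626*31+498)%997=961 [pair 1] h(598,598)=(598*31+598)%997=193 [pair 2] -> [862, 961, 193]
  Sibling for proof at L1: 498
L3: h(862,961)=(862*31+961)%997=764 [pair 0] h(193,193)=(193*31+193)%997=194 [pair 1] -> [764, 194]
  Sibling for proof at L2: 862
L4: h(764,194)=(764*31+194)%997=947 [pair 0] -> [947]
  Sibling for proof at L3: 194
Root: 947
Proof path (sibling hashes from leaf to root): [51, 498, 862, 194]

Answer: 51 498 862 194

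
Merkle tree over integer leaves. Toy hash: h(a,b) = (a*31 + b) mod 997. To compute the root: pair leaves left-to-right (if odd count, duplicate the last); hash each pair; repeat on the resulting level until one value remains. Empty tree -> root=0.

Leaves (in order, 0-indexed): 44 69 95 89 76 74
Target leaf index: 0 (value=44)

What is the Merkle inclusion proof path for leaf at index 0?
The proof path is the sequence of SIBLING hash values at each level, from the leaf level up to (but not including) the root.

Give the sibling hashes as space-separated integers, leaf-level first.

L0 (leaves): [44, 69, 95, 89, 76, 74], target index=0
L1: h(44,69)=(44*31+69)%997=436 [pair 0] h(95,89)=(95*31+89)%997=43 [pair 1] h(76,74)=(76*31+74)%997=436 [pair 2] -> [436, 43, 436]
  Sibling for proof at L0: 69
L2: h(436,43)=(436*31+43)%997=598 [pair 0] h(436,436)=(436*31+436)%997=991 [pair 1] -> [598, 991]
  Sibling for proof at L1: 43
L3: h(598,991)=(598*31+991)%997=586 [pair 0] -> [586]
  Sibling for proof at L2: 991
Root: 586
Proof path (sibling hashes from leaf to root): [69, 43, 991]

Answer: 69 43 991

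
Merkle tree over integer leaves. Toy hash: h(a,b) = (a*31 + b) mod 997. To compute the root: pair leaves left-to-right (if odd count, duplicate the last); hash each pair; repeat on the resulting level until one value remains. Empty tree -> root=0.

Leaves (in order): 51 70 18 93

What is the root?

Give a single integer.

Answer: 985

Derivation:
L0: [51, 70, 18, 93]
L1: h(51,70)=(51*31+70)%997=654 h(18,93)=(18*31+93)%997=651 -> [654, 651]
L2: h(654,651)=(654*31+651)%997=985 -> [985]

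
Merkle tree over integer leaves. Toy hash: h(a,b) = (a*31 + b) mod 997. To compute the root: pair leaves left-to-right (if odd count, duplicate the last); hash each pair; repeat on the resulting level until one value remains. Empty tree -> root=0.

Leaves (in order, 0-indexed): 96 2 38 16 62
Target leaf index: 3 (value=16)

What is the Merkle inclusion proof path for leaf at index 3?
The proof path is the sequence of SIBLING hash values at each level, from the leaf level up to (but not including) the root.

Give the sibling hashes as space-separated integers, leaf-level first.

Answer: 38 984 677

Derivation:
L0 (leaves): [96, 2, 38, 16, 62], target index=3
L1: h(96,2)=(96*31+2)%997=984 [pair 0] h(38,16)=(38*31+16)%997=197 [pair 1] h(62,62)=(62*31+62)%997=987 [pair 2] -> [984, 197, 987]
  Sibling for proof at L0: 38
L2: h(984,197)=(984*31+197)%997=791 [pair 0] h(987,987)=(987*31+987)%997=677 [pair 1] -> [791, 677]
  Sibling for proof at L1: 984
L3: h(791,677)=(791*31+677)%997=273 [pair 0] -> [273]
  Sibling for proof at L2: 677
Root: 273
Proof path (sibling hashes from leaf to root): [38, 984, 677]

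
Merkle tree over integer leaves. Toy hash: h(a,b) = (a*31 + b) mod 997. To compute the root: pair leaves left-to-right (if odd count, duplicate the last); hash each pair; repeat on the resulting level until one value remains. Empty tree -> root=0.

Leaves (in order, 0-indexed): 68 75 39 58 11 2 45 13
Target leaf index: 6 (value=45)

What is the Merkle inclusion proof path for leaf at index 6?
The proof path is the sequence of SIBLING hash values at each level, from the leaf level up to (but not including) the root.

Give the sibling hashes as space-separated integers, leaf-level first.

L0 (leaves): [68, 75, 39, 58, 11, 2, 45, 13], target index=6
L1: h(68,75)=(68*31+75)%997=189 [pair 0] h(39,58)=(39*31+58)%997=270 [pair 1] h(11,2)=(11*31+2)%997=343 [pair 2] h(45,13)=(45*31+13)%997=411 [pair 3] -> [189, 270, 343, 411]
  Sibling for proof at L0: 13
L2: h(189,270)=(189*31+270)%997=147 [pair 0] h(343,411)=(343*31+411)%997=77 [pair 1] -> [147, 77]
  Sibling for proof at L1: 343
L3: h(147,77)=(147*31+77)%997=646 [pair 0] -> [646]
  Sibling for proof at L2: 147
Root: 646
Proof path (sibling hashes from leaf to root): [13, 343, 147]

Answer: 13 343 147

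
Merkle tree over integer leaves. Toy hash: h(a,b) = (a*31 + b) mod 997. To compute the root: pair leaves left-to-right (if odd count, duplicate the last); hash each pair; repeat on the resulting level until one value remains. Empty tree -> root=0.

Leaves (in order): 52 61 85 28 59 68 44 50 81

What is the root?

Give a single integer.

L0: [52, 61, 85, 28, 59, 68, 44, 50, 81]
L1: h(52,61)=(52*31+61)%997=676 h(85,28)=(85*31+28)%997=669 h(59,68)=(59*31+68)%997=900 h(44,50)=(44*31+50)%997=417 h(81,81)=(81*31+81)%997=598 -> [676, 669, 900, 417, 598]
L2: h(676,669)=(676*31+669)%997=688 h(900,417)=(900*31+417)%997=401 h(598,598)=(598*31+598)%997=193 -> [688, 401, 193]
L3: h(688,401)=(688*31+401)%997=792 h(193,193)=(193*31+193)%997=194 -> [792, 194]
L4: h(792,194)=(792*31+194)%997=818 -> [818]

Answer: 818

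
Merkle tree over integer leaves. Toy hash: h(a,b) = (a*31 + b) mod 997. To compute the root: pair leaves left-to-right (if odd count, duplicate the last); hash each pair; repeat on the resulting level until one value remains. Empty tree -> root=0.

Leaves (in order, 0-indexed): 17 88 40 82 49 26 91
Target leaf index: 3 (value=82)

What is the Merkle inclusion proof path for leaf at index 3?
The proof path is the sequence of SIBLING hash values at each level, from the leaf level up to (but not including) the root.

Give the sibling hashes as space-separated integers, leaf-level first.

L0 (leaves): [17, 88, 40, 82, 49, 26, 91], target index=3
L1: h(17,88)=(17*31+88)%997=615 [pair 0] h(40,82)=(40*31+82)%997=325 [pair 1] h(49,26)=(49*31+26)%997=548 [pair 2] h(91,91)=(91*31+91)%997=918 [pair 3] -> [615, 325, 548, 918]
  Sibling for proof at L0: 40
L2: h(615,325)=(615*31+325)%997=447 [pair 0] h(548,918)=(548*31+918)%997=957 [pair 1] -> [447, 957]
  Sibling for proof at L1: 615
L3: h(447,957)=(447*31+957)%997=856 [pair 0] -> [856]
  Sibling for proof at L2: 957
Root: 856
Proof path (sibling hashes from leaf to root): [40, 615, 957]

Answer: 40 615 957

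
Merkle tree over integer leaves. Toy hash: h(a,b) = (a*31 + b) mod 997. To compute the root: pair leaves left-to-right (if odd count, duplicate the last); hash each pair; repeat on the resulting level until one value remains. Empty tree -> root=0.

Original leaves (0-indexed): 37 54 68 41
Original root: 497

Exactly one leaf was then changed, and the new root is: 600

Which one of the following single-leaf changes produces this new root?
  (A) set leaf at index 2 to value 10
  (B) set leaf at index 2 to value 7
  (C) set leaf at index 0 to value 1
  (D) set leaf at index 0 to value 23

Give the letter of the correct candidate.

Original leaves: [37, 54, 68, 41]
Target new root: 600
Try each candidate change and compute the resulting root:
Candidate A: set leaf[2] = 10 -> leaves = [37, 54, 10, 41]
  L0: [37, 54, 10, 41]
  L1: h(37,54)=(37*31+54)%997=204 h(10,41)=(10*31+41)%997=351 -> [204, 351]
  L2: h(204,351)=(204*31+351)%997=693 -> [693]
  root = 693 != target 600
Candidate B: set leaf[2] = 7 -> leaves = [37, 54, 7, 41]
  L0: [37, 54, 7, 41]
  L1: h(37,54)=(37*31+54)%997=204 h(7,41)=(7*31+41)%997=258 -> [204, 258]
  L2: h(204,258)=(204*31+258)%997=600 -> [600]
  root = 600 == target 600  ** MATCH **
Candidate C: set leaf[0] = 1 -> leaves = [1, 54, 68, 41]
  L0: [1, 54, 68, 41]
  L1: h(1,54)=(1*31+54)%997=85 h(68,41)=(68*31+41)%997=155 -> [85, 155]
  L2: h(85,155)=(85*31+155)%997=796 -> [796]
  root = 796 != target 600
Candidate D: set leaf[0] = 23 -> leaves = [23, 54, 68, 41]
  L0: [23, 54, 68, 41]
  L1: h(23,54)=(23*31+54)%997=767 h(68,41)=(68*31+41)%997=155 -> [767, 155]
  L2: h(767,155)=(767*31+155)%997=4 -> [4]
  root = 4 != target 600
Candidate B produces the target root.

Answer: B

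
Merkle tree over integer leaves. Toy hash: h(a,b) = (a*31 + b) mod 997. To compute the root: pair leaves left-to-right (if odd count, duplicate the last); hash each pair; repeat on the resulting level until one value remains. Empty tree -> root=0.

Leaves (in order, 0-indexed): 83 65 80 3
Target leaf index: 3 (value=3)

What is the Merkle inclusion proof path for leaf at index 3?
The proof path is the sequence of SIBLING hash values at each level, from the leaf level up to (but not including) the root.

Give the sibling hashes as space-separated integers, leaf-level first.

Answer: 80 644

Derivation:
L0 (leaves): [83, 65, 80, 3], target index=3
L1: h(83,65)=(83*31+65)%997=644 [pair 0] h(80,3)=(80*31+3)%997=489 [pair 1] -> [644, 489]
  Sibling for proof at L0: 80
L2: h(644,489)=(644*31+489)%997=513 [pair 0] -> [513]
  Sibling for proof at L1: 644
Root: 513
Proof path (sibling hashes from leaf to root): [80, 644]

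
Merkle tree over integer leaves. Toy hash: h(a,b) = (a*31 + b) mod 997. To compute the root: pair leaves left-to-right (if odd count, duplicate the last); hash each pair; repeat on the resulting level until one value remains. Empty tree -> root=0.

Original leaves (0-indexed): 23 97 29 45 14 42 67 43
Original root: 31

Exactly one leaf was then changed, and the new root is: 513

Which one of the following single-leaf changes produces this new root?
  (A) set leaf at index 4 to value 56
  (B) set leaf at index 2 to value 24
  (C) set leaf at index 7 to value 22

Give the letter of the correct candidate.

Answer: A

Derivation:
Original leaves: [23, 97, 29, 45, 14, 42, 67, 43]
Target new root: 513
Try each candidate change and compute the resulting root:
Candidate A: set leaf[4] = 56 -> leaves = [23, 97, 29, 45, 56, 42, 67, 43]
  L0: [23, 97, 29, 45, 56, 42, 67, 43]
  L1: h(23,97)=(23*31+97)%997=810 h(29,45)=(29*31+45)%997=944 h(56,42)=(56*31+42)%997=781 h(67,43)=(67*31+43)%997=126 -> [810, 944, 781, 126]
  L2: h(810,944)=(810*31+944)%997=132 h(781,126)=(781*31+126)%997=409 -> [132, 409]
  L3: h(132,409)=(132*31+409)%997=513 -> [513]
  root = 513 == target 513  ** MATCH **
Candidate B: set leaf[2] = 24 -> leaves = [23, 97, 24, 45, 14, 42, 67, 43]
  L0: [23, 97, 24, 45, 14, 42, 67, 43]
  L1: h(23,97)=(23*31+97)%997=810 h(24,45)=(24*31+45)%997=789 h(14,42)=(14*31+42)%997=476 h(67,43)=(67*31+43)%997=126 -> [810, 789, 476, 126]
  L2: h(810,789)=(810*31+789)%997=974 h(476,126)=(476*31+126)%997=924 -> [974, 924]
  L3: h(974,924)=(974*31+924)%997=211 -> [211]
  root = 211 != target 513
Candidate C: set leaf[7] = 22 -> leaves = [23, 97, 29, 45, 14, 42, 67, 22]
  L0: [23, 97, 29, 45, 14, 42, 67, 22]
  L1: h(23,97)=(23*31+97)%997=810 h(29,45)=(29*31+45)%997=944 h(14,42)=(14*31+42)%997=476 h(67,22)=(67*31+22)%997=105 -> [810, 944, 476, 105]
  L2: h(810,944)=(810*31+944)%997=132 h(476,105)=(476*31+105)%997=903 -> [132, 903]
  L3: h(132,903)=(132*31+903)%997=10 -> [10]
  root = 10 != target 513
Candidate A produces the target root.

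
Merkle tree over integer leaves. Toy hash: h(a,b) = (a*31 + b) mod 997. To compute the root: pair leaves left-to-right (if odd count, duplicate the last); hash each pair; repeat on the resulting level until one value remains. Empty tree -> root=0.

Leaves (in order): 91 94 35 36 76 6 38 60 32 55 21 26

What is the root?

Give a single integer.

L0: [91, 94, 35, 36, 76, 6, 38, 60, 32, 55, 21, 26]
L1: h(91,94)=(91*31+94)%997=921 h(35,36)=(35*31+36)%997=124 h(76,6)=(76*31+6)%997=368 h(38,60)=(38*31+60)%997=241 h(32,55)=(32*31+55)%997=50 h(21,26)=(21*31+26)%997=677 -> [921, 124, 368, 241, 50, 677]
L2: h(921,124)=(921*31+124)%997=759 h(368,241)=(368*31+241)%997=682 h(50,677)=(50*31+677)%997=233 -> [759, 682, 233]
L3: h(759,682)=(759*31+682)%997=283 h(233,233)=(233*31+233)%997=477 -> [283, 477]
L4: h(283,477)=(283*31+477)%997=277 -> [277]

Answer: 277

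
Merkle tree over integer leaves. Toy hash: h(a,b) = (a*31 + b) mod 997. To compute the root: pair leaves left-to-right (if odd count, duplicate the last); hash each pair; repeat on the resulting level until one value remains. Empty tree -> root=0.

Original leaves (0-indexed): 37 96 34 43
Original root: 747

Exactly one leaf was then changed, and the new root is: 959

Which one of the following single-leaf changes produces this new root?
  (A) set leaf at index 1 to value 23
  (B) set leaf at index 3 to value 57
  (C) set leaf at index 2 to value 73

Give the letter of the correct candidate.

Original leaves: [37, 96, 34, 43]
Target new root: 959
Try each candidate change and compute the resulting root:
Candidate A: set leaf[1] = 23 -> leaves = [37, 23, 34, 43]
  L0: [37, 23, 34, 43]
  L1: h(37,23)=(37*31+23)%997=173 h(34,43)=(34*31+43)%997=100 -> [173, 100]
  L2: h(173,100)=(173*31+100)%997=478 -> [478]
  root = 478 != target 959
Candidate B: set leaf[3] = 57 -> leaves = [37, 96, 34, 57]
  L0: [37, 96, 34, 57]
  L1: h(37,96)=(37*31+96)%997=246 h(34,57)=(34*31+57)%997=114 -> [246, 114]
  L2: h(246,114)=(246*31+114)%997=761 -> [761]
  root = 761 != target 959
Candidate C: set leaf[2] = 73 -> leaves = [37, 96, 73, 43]
  L0: [37, 96, 73, 43]
  L1: h(37,96)=(37*31+96)%997=246 h(73,43)=(73*31+43)%997=312 -> [246, 312]
  L2: h(246,312)=(246*31+312)%997=959 -> [959]
  root = 959 == target 959  ** MATCH **
Candidate C produces the target root.

Answer: C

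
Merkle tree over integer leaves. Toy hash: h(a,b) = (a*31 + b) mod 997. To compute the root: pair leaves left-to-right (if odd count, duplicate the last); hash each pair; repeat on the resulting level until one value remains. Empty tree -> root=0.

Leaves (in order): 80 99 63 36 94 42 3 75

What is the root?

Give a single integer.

Answer: 799

Derivation:
L0: [80, 99, 63, 36, 94, 42, 3, 75]
L1: h(80,99)=(80*31+99)%997=585 h(63,36)=(63*31+36)%997=992 h(94,42)=(94*31+42)%997=962 h(3,75)=(3*31+75)%997=168 -> [585, 992, 962, 168]
L2: h(585,992)=(585*31+992)%997=184 h(962,168)=(962*31+168)%997=80 -> [184, 80]
L3: h(184,80)=(184*31+80)%997=799 -> [799]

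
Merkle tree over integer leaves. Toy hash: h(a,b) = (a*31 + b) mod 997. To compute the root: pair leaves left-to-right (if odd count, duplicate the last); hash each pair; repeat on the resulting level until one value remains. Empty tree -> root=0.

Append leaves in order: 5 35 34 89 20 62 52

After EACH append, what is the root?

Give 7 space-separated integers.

Answer: 5 190 996 54 220 567 552

Derivation:
After append 5 (leaves=[5]):
  L0: [5]
  root=5
After append 35 (leaves=[5, 35]):
  L0: [5, 35]
  L1: h(5,35)=(5*31+35)%997=190 -> [190]
  root=190
After append 34 (leaves=[5, 35, 34]):
  L0: [5, 35, 34]
  L1: h(5,35)=(5*31+35)%997=190 h(34,34)=(34*31+34)%997=91 -> [190, 91]
  L2: h(190,91)=(190*31+91)%997=996 -> [996]
  root=996
After append 89 (leaves=[5, 35, 34, 89]):
  L0: [5, 35, 34, 89]
  L1: h(5,35)=(5*31+35)%997=190 h(34,89)=(34*31+89)%997=146 -> [190, 146]
  L2: h(190,146)=(190*31+146)%997=54 -> [54]
  root=54
After append 20 (leaves=[5, 35, 34, 89, 20]):
  L0: [5, 35, 34, 89, 20]
  L1: h(5,35)=(5*31+35)%997=190 h(34,89)=(34*31+89)%997=146 h(20,20)=(20*31+20)%997=640 -> [190, 146, 640]
  L2: h(190,146)=(190*31+146)%997=54 h(640,640)=(640*31+640)%997=540 -> [54, 540]
  L3: h(54,540)=(54*31+540)%997=220 -> [220]
  root=220
After append 62 (leaves=[5, 35, 34, 89, 20, 62]):
  L0: [5, 35, 34, 89, 20, 62]
  L1: h(5,35)=(5*31+35)%997=190 h(34,89)=(34*31+89)%997=146 h(20,62)=(20*31+62)%997=682 -> [190, 146, 682]
  L2: h(190,146)=(190*31+146)%997=54 h(682,682)=(682*31+682)%997=887 -> [54, 887]
  L3: h(54,887)=(54*31+887)%997=567 -> [567]
  root=567
After append 52 (leaves=[5, 35, 34, 89, 20, 62, 52]):
  L0: [5, 35, 34, 89, 20, 62, 52]
  L1: h(5,35)=(5*31+35)%997=190 h(34,89)=(34*31+89)%997=146 h(20,62)=(20*31+62)%997=682 h(52,52)=(52*31+52)%997=667 -> [190, 146, 682, 667]
  L2: h(190,146)=(190*31+146)%997=54 h(682,667)=(682*31+667)%997=872 -> [54, 872]
  L3: h(54,872)=(54*31+872)%997=552 -> [552]
  root=552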